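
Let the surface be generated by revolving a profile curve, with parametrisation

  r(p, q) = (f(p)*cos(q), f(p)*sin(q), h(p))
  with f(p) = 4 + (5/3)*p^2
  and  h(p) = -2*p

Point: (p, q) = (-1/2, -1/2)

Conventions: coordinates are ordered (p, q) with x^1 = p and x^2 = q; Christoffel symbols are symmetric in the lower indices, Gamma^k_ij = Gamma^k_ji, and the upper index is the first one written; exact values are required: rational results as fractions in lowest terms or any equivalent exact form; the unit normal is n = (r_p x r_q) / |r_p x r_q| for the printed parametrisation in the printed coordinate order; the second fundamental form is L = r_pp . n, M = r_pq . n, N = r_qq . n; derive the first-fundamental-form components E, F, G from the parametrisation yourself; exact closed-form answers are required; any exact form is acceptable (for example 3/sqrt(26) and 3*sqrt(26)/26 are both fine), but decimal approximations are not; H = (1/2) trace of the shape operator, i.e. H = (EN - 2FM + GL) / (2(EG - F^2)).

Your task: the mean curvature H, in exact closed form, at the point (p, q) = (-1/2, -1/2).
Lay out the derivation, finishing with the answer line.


f = 53/12, f' = -5/3, f'' = 10/3, h' = -2, h'' = 0
E = 61/9, F = 0, G = 2809/144; answer radicand W^2 = 61/9
unnormalised second-form numerators: l = 20/3, m = 0, n = -53/6; L = l/sqrt(61/9), and similarly M = m/sqrt(W^2), N = n/sqrt(W^2)
H = (E*n - 2*F*m + G*l) / (2*(EG - F^2)*sqrt(W^2)); E*n - 2*F*m + G*l = 7579/108, EG - F^2 = 171349/1296, so H = (858/3233)/sqrt(61/9)

Answer: H = 2574*sqrt(61)/197213


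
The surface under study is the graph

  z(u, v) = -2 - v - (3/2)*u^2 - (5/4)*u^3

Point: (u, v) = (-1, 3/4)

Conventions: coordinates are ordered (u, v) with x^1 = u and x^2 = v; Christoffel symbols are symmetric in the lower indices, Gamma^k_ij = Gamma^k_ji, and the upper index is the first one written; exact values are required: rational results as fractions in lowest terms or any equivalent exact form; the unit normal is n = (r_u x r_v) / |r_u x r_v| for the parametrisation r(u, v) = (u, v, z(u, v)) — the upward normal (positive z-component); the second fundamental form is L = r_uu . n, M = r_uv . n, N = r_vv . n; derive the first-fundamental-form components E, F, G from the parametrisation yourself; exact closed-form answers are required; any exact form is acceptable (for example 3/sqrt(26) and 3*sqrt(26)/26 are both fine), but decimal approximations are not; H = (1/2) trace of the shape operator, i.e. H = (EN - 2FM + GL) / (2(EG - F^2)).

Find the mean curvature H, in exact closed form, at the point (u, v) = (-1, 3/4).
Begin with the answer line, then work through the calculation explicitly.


Answer: H = 288*sqrt(41)/1681

z_u = -3/4, z_v = -1, z_uu = 9/2, z_uv = 0, z_vv = 0
E = 25/16, F = 3/4, G = 2; answer radicand W^2 = 41/16
unnormalised second-form numerators: l = 9/2, m = 0, n = 0; L = l/sqrt(41/16), and similarly M = m/sqrt(W^2), N = n/sqrt(W^2)
H = (E*n - 2*F*m + G*l) / (2*(EG - F^2)*sqrt(W^2)); E*n - 2*F*m + G*l = 9, EG - F^2 = 41/16, so H = (72/41)/sqrt(41/16)


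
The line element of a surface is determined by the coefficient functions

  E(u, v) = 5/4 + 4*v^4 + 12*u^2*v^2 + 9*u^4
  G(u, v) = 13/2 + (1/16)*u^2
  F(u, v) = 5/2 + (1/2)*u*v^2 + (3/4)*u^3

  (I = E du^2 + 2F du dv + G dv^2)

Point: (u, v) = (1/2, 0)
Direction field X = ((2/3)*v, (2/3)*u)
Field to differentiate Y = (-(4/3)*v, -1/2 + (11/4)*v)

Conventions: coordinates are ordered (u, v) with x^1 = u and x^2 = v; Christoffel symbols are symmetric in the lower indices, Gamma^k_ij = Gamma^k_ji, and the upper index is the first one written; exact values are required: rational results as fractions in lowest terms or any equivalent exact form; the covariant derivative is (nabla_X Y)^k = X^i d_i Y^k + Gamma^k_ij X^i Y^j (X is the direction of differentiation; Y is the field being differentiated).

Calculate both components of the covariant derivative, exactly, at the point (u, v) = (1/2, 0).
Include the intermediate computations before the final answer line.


E = 29/16, F = 83/32, G = 417/64 at the point
E_u = 9/2, E_v = 0, F_u = 9/16, F_v = 0, G_u = 1/16, G_v = 0
EG - F^2 = 1301/256;  g^inv = (256/1301) * [[417/64, -83/32], [-83/32, 29/16]]
first-kind symbols [ij,l] = (1/2)(d_i g_jl + d_j g_il - d_l g_ij): [uu,u] = E_u/2 = 9/4, [uu,v] = F_u - E_v/2 = 9/16, [uv,u] = E_v/2 = 0, [uv,v] = G_u/2 = 1/32, [vv,u] = F_v - G_u/2 = -1/32, [vv,v] = G_v/2 = 0
Gamma^u_ij = (G*[ij,u] - F*[ij,v])/(EG - F^2), Gamma^v_ij = (E*[ij,v] - F*[ij,u])/(EG - F^2)
Gamma_uuu = 6759/2602, Gamma_uuv = -83/5204, Gamma_uvv = -417/10408, Gamma_vuu = -1233/1301, Gamma_vuv = 29/2602, Gamma_vvv = 83/5204
X = (0, 1/3), Y = (0, -1/2) at the point

Answer: (nabla_X Y)^u = -82013/187344, (nabla_X Y)^v = 9513/10408


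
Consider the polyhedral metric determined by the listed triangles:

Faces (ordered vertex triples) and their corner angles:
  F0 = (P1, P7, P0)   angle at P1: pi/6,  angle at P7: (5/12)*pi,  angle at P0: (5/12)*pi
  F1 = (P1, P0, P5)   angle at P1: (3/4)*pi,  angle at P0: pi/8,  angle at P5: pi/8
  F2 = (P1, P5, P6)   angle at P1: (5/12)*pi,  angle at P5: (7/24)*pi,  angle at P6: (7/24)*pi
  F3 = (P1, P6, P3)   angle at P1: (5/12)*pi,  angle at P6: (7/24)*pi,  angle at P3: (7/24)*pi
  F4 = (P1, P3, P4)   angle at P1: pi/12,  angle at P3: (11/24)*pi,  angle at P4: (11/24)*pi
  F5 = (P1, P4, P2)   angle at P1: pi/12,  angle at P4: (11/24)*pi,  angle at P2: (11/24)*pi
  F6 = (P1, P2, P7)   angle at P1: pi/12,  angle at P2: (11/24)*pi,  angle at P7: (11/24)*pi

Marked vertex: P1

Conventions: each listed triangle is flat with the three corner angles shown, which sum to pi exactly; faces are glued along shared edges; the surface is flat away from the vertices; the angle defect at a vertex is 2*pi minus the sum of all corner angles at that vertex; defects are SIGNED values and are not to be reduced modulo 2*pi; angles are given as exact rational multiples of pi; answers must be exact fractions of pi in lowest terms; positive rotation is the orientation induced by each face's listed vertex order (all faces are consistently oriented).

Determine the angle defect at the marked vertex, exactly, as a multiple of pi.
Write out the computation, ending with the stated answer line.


Sum of corner angles at P1: 2*pi
defect = 2*pi - 2*pi

Answer: defect(P1) = 0


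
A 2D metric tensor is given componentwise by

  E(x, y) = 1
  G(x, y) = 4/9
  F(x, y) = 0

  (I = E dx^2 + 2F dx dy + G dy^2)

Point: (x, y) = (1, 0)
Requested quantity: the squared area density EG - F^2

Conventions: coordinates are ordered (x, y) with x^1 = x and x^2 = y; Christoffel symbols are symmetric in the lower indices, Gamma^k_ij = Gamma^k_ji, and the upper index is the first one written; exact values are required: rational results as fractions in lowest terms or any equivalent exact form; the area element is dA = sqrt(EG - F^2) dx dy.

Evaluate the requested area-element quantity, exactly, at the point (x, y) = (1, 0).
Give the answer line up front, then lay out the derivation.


Answer: EG - F^2 = 4/9

E = 1, F = 0, G = 4/9; EG - F^2 = 4/9


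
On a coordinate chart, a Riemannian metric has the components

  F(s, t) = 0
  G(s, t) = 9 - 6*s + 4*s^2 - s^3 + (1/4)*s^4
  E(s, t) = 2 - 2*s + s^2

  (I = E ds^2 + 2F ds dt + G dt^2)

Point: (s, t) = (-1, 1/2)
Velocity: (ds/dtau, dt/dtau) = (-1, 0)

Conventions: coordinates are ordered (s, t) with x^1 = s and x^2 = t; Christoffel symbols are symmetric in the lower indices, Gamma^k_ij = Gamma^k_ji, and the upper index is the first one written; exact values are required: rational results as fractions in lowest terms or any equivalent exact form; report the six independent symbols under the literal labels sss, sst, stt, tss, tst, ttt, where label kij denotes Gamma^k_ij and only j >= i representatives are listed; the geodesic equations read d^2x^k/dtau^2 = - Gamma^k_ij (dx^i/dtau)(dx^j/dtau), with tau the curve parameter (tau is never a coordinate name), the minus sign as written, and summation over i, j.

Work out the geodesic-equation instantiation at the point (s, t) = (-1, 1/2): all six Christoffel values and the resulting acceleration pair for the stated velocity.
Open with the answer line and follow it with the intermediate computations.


Answer: Gamma_sss = -2/5, Gamma_sst = 0, Gamma_stt = 9/5, Gamma_tss = 0, Gamma_tst = -4/9, Gamma_ttt = 0; accelerations (d^2s/dtau^2, d^2t/dtau^2) = (2/5, 0)

E = 5, F = 0, G = 81/4 at the point
E_s = -4, E_t = 0, F_s = 0, F_t = 0, G_s = -18, G_t = 0
EG - F^2 = 405/4;  g^inv = (4/405) * [[81/4, 0], [0, 5]]
first-kind symbols [ij,l] = (1/2)(d_i g_jl + d_j g_il - d_l g_ij): [ss,s] = E_s/2 = -2, [ss,t] = F_s - E_t/2 = 0, [st,s] = E_t/2 = 0, [st,t] = G_s/2 = -9, [tt,s] = F_t - G_s/2 = 9, [tt,t] = G_t/2 = 0
Gamma^s_ij = (G*[ij,s] - F*[ij,t])/(EG - F^2), Gamma^t_ij = (E*[ij,t] - F*[ij,s])/(EG - F^2)
Gamma_sss = -2/5, Gamma_sst = 0, Gamma_stt = 9/5, Gamma_tss = 0, Gamma_tst = -4/9, Gamma_ttt = 0
d^2s/dtau^2 = -(Gamma_sss*(-1)^2 + 2*Gamma_sst*(-1)*(0) + Gamma_stt*(0)^2) = 2/5
d^2t/dtau^2 = -(Gamma_tss*(-1)^2 + 2*Gamma_tst*(-1)*(0) + Gamma_ttt*(0)^2) = 0


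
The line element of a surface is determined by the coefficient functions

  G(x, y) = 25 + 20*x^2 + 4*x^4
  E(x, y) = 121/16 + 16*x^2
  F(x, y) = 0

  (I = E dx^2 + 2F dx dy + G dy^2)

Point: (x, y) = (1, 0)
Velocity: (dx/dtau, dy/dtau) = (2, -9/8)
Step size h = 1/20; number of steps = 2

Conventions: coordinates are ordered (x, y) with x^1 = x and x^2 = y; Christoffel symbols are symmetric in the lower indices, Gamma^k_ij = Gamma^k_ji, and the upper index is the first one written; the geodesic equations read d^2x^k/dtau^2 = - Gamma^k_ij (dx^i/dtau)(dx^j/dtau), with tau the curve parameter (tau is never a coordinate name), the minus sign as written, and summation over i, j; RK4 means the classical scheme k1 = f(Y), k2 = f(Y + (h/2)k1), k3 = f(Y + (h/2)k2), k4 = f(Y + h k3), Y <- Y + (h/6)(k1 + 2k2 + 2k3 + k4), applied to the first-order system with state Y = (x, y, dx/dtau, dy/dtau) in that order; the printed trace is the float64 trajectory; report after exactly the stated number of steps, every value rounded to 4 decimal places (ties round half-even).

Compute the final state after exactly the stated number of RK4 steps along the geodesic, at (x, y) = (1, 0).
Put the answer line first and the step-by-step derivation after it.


Answer: x = 1.1939, y = -0.1005, dx/dtau = 1.8768, dy/dtau = -0.8944

f(Y) = (dx/dtau, dy/dtau, -Gamma^x_ij Y'^i Y'^j, -Gamma^y_ij Y'^i Y'^j) with the Gammas evaluated at the stage position; h = 0.050000; intermediate values shown to 6 dp
step 0: x = 1.0000, y = 0.0000, dx/dtau = 2.0000, dy/dtau = -1.1250
step 1:
  k1: at (x, y) = (1.000000, 0.000000), (dx/dtau, dy/dtau) = (2.000000, -1.125000); Gamma_xxx = 0.679045, Gamma_xxy = 0.000000, Gamma_xyy = -1.188329, Gamma_yxx = 0.000000, Gamma_yxy = 0.571429, Gamma_yyy = 0.000000; k1 = (2.000000, -1.125000, -1.212202, 2.571429)
  k2: at (x, y) = (1.050000, -0.028125), (dx/dtau, dy/dtau) = (1.969695, -1.060714); Gamma_xxx = 0.666601, Gamma_xxy = 0.000000, Gamma_xyy = -1.200714, Gamma_yxx = 0.000000, Gamma_yxy = 0.582929, Gamma_yyy = 0.000000; k2 = (1.969695, -1.060714, -1.235268, 2.435806)
  k3: at (x, y) = (1.049242, -0.026518), (dx/dtau, dy/dtau) = (1.969118, -1.064105); Gamma_xxx = 0.666793, Gamma_xxy = 0.000000, Gamma_xyy = -1.200530, Gamma_yxx = 0.000000, Gamma_yxy = 0.582765, Gamma_yyy = 0.000000; k3 = (1.969118, -1.064105, -1.226057, 2.442192)
  k4: at (x, y) = (1.098456, -0.053205), (dx/dtau, dy/dtau) = (1.938697, -1.002890); Gamma_xxx = 0.654130, Gamma_xxy = 0.000000, Gamma_xyy = -1.212301, Gamma_yxx = 0.000000, Gamma_yxy = 0.592702, Gamma_yyy = 0.000000; k4 = (1.938697, -1.002890, -1.239260, 2.304781)
  Y <- Y + (h/6)(k1 + 2k2 + 2k3 + k4): x = 1.0985, y = -0.0531, dx/dtau = 1.9385, dy/dtau = -1.0031
step 2:
  k1: at (x, y) = (1.098469, -0.053146), (dx/dtau, dy/dtau) = (1.938549, -1.003065); Gamma_xxx = 0.654127, Gamma_xxy = 0.000000, Gamma_xyy = -1.212305, Gamma_yxx = 0.000000, Gamma_yxy = 0.592704, Gamma_yyy = 0.000000; k1 = (1.938549, -1.003065, -1.238443, 2.305016)
  k2: at (x, y) = (1.146933, -0.078223), (dx/dtau, dy/dtau) = (1.907588, -0.945440); Gamma_xxx = 0.641421, Gamma_xxy = 0.000000, Gamma_xyy = -1.223657, Gamma_yxx = 0.000000, Gamma_yxy = 0.601204, Gamma_yyy = 0.000000; k2 = (1.907588, -0.945440, -1.240290, 2.168553)
  k3: at (x, y) = (1.146159, -0.076782), (dx/dtau, dy/dtau) = (1.907542, -0.948851); Gamma_xxx = 0.641625, Gamma_xxy = 0.000000, Gamma_xyy = -1.223477, Gamma_yxx = 0.000000, Gamma_yxy = 0.601078, Gamma_yyy = 0.000000; k3 = (1.907542, -0.948851, -1.233173, 2.175869)
  k4: at (x, y) = (1.193846, -0.100589), (dx/dtau, dy/dtau) = (1.876890, -0.894272); Gamma_xxx = 0.629027, Gamma_xxy = 0.000000, Gamma_xyy = -1.234550, Gamma_yxx = 0.000000, Gamma_yxy = 0.608288, Gamma_yyy = 0.000000; k4 = (1.876890, -0.894272, -1.228588, 2.041960)
  Y <- Y + (h/6)(k1 + 2k2 + 2k3 + k4): x = 1.1939, y = -0.1005, dx/dtau = 1.8768, dy/dtau = -0.8944


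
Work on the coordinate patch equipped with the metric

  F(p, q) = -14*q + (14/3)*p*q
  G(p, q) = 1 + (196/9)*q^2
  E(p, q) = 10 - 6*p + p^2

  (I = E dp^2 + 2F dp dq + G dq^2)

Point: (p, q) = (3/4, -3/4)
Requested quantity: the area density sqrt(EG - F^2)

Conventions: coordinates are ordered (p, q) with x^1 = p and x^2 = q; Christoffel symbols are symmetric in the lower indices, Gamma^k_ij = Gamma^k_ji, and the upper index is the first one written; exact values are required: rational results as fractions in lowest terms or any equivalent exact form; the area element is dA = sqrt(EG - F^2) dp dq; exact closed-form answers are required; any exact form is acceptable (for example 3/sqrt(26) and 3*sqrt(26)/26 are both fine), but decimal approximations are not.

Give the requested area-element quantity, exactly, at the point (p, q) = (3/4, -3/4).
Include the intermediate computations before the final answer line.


E = 97/16, F = 63/8, G = 53/4; EG - F^2 = 293/16

Answer: sqrt(EG - F^2) = sqrt(293)/4


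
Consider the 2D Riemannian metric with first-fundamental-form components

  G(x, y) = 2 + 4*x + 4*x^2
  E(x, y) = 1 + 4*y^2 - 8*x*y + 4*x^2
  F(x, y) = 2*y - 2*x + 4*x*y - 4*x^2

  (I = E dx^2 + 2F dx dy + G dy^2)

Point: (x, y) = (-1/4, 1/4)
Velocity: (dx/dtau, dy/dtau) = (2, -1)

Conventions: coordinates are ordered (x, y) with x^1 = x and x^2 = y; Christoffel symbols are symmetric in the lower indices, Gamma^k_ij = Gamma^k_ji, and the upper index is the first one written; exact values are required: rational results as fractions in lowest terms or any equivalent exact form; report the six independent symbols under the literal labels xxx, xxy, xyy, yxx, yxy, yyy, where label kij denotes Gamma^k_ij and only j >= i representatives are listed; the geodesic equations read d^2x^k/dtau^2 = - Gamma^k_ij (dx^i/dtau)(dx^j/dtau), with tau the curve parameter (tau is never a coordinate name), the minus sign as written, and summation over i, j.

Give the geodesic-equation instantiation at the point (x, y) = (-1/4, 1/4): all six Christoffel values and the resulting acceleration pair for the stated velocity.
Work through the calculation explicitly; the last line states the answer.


E = 2, F = 1/2, G = 5/4 at the point
E_x = -4, E_y = 4, F_x = 1, F_y = 1, G_x = 2, G_y = 0
EG - F^2 = 9/4;  g^inv = (4/9) * [[5/4, -1/2], [-1/2, 2]]
first-kind symbols [ij,l] = (1/2)(d_i g_jl + d_j g_il - d_l g_ij): [xx,x] = E_x/2 = -2, [xx,y] = F_x - E_y/2 = -1, [xy,x] = E_y/2 = 2, [xy,y] = G_x/2 = 1, [yy,x] = F_y - G_x/2 = 0, [yy,y] = G_y/2 = 0
Gamma^x_ij = (G*[ij,x] - F*[ij,y])/(EG - F^2), Gamma^y_ij = (E*[ij,y] - F*[ij,x])/(EG - F^2)
Gamma_xxx = -8/9, Gamma_xxy = 8/9, Gamma_xyy = 0, Gamma_yxx = -4/9, Gamma_yxy = 4/9, Gamma_yyy = 0
d^2x/dtau^2 = -(Gamma_xxx*(2)^2 + 2*Gamma_xxy*(2)*(-1) + Gamma_xyy*(-1)^2) = 64/9
d^2y/dtau^2 = -(Gamma_yxx*(2)^2 + 2*Gamma_yxy*(2)*(-1) + Gamma_yyy*(-1)^2) = 32/9

Answer: Gamma_xxx = -8/9, Gamma_xxy = 8/9, Gamma_xyy = 0, Gamma_yxx = -4/9, Gamma_yxy = 4/9, Gamma_yyy = 0; accelerations (d^2x/dtau^2, d^2y/dtau^2) = (64/9, 32/9)


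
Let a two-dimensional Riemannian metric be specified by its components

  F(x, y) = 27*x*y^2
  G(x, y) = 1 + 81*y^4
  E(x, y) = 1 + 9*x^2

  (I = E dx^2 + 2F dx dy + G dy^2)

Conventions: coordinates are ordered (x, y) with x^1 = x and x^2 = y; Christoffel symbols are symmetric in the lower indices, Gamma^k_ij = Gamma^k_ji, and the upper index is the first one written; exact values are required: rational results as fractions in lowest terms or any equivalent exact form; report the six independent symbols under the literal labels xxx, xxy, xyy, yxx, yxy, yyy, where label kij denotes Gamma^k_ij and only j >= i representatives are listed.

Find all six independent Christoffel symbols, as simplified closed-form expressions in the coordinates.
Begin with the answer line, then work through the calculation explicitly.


Answer: Gamma_xxx = 9*x/(9*x^2 + 81*y^4 + 1), Gamma_xxy = 0, Gamma_xyy = 54*x*y/(9*x^2 + 81*y^4 + 1), Gamma_yxx = 27*y^2/(9*x^2 + 81*y^4 + 1), Gamma_yxy = 0, Gamma_yyy = 162*y^3/(9*x^2 + 81*y^4 + 1)

E = 1 + 9*x^2; F = 27*x*y^2; G = 1 + 81*y^4
Gamma^k_ij = (1/2) g^{kl} (d_i g_jl + d_j g_il - d_l g_ij), with g^inv = (1/(EG-F^2)) [[G, -F], [-F, E]]
first partials: E_x = 18*x, E_y = 0, F_x = 27*y^2, F_y = 54*x*y, G_x = 0, G_y = 324*y^3
D = EG - F^2 = 1 + 9*x^2 + 81*y^4
expanded: Gamma^x_xx = (G E_x - 2F F_x + F E_y)/(2D), Gamma^x_xy = (G E_y - F G_x)/(2D), Gamma^x_yy = (2G F_y - G G_x - F G_y)/(2D), Gamma^y_xx = (2E F_x - E E_y - F E_x)/(2D), Gamma^y_xy = (E G_x - F E_y)/(2D), Gamma^y_yy = (E G_y - 2F F_y + F G_x)/(2D); substitute and cancel common factors


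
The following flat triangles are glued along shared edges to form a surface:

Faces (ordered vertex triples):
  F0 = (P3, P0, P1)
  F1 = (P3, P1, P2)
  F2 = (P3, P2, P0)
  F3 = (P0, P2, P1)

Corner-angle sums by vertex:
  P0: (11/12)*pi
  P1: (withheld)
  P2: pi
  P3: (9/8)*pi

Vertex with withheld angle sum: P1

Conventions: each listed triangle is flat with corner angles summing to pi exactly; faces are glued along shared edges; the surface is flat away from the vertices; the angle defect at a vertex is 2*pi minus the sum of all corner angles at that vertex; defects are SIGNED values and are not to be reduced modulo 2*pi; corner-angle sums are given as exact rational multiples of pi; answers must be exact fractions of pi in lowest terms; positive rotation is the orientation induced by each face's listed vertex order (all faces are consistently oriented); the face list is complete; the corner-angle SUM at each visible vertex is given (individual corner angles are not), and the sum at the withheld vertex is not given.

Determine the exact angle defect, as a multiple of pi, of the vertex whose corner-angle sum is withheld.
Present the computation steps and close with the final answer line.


V = 4, E = 6, F = 4; chi = V - E + F = 2
Gauss-Bonnet: total defect = 2*pi*chi = 4*pi; visible defects sum to (71/24)*pi

Answer: defect(P1) = (25/24)*pi


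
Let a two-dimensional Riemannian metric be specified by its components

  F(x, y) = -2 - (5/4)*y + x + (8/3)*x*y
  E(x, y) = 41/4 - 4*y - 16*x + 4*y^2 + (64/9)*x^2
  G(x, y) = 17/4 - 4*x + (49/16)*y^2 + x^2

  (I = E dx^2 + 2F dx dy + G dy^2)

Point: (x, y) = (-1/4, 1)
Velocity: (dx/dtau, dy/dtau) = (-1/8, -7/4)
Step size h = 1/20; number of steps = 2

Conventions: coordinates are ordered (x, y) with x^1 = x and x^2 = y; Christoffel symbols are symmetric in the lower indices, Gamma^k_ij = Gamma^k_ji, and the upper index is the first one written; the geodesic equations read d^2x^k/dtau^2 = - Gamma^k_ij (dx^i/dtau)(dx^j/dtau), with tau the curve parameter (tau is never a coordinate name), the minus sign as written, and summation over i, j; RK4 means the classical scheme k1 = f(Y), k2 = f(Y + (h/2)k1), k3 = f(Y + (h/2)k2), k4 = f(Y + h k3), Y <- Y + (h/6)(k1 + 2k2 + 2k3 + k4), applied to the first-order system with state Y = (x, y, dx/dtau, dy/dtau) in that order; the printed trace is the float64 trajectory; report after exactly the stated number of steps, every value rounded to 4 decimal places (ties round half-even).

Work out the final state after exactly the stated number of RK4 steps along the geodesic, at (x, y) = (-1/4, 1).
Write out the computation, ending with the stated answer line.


f(Y) = (dx/dtau, dy/dtau, -Gamma^x_ij Y'^i Y'^j, -Gamma^y_ij Y'^i Y'^j) with the Gammas evaluated at the stage position; h = 0.050000; intermediate values shown to 6 dp
step 0: x = -0.2500, y = 1.0000, dx/dtau = -0.1250, dy/dtau = -1.7500
step 1:
  k1: at (x, y) = (-0.250000, 1.000000), (dx/dtau, dy/dtau) = (-0.125000, -1.750000); Gamma_xxx = -0.708997, Gamma_xxy = 0.069770, Gamma_xyy = 0.147127, Gamma_yxx = -0.153730, Gamma_yxy = -0.233945, Gamma_yyy = 0.438869; k1 = (-0.125000, -1.750000, -0.470024, -1.239284)
  k2: at (x, y) = (-0.253125, 0.956250), (dx/dtau, dy/dtau) = (-0.136751, -1.780982); Gamma_xxx = -0.713000, Gamma_xxy = 0.055086, Gamma_xyy = 0.143968, Gamma_yxx = -0.146913, Gamma_yxy = -0.249492, Gamma_yyy = 0.432869; k2 = (-0.136751, -1.780982, -0.470151, -1.248740)
  k3: at (x, y) = (-0.253419, 0.955475), (dx/dtau, dy/dtau) = (-0.136754, -1.781218); Gamma_xxx = -0.712959, Gamma_xxy = 0.054789, Gamma_xyy = 0.143838, Gamma_yxx = -0.146784, Gamma_yxy = -0.249779, Gamma_yyy = 0.432674; k3 = (-0.136754, -1.781218, -0.469718, -1.248330)
  k4: at (x, y) = (-0.256838, 0.910939), (dx/dtau, dy/dtau) = (-0.148486, -1.812417); Gamma_xxx = -0.715878, Gamma_xxy = 0.039604, Gamma_xyy = 0.140032, Gamma_yxx = -0.138497, Gamma_yxy = -0.266044, Gamma_yyy = 0.425208; k4 = (-0.148486, -1.812417, -0.465518, -1.250498)
  Y <- Y + (h/6)(k1 + 2k2 + 2k3 + k4): x = -0.2568, y = 0.9109, dx/dtau = -0.1485, dy/dtau = -1.8124
step 2:
  k1: at (x, y) = (-0.256837, 0.910943), (dx/dtau, dy/dtau) = (-0.148461, -1.812366); Gamma_xxx = -0.715878, Gamma_xxy = 0.039605, Gamma_xyy = 0.140033, Gamma_yxx = -0.138498, Gamma_yxy = -0.266042, Gamma_yyy = 0.425209; k1 = (-0.148461, -1.812366, -0.465495, -1.250452)
  k2: at (x, y) = (-0.260549, 0.865634), (dx/dtau, dy/dtau) = (-0.160098, -1.843627); Gamma_xxx = -0.717642, Gamma_xxy = 0.024011, Gamma_xyy = 0.135570, Gamma_yxx = -0.128621, Gamma_yxy = -0.282937, Gamma_yyy = 0.416165; k2 = (-0.160098, -1.843627, -0.456576, -1.244209)
  k3: at (x, y) = (-0.260840, 0.864853), (dx/dtau, dy/dtau) = (-0.159875, -1.843471); Gamma_xxx = -0.717559, Gamma_xxy = 0.023719, Gamma_xyy = 0.135420, Gamma_yxx = -0.128437, Gamma_yxy = -0.283232, Gamma_yyy = 0.415919; k3 = (-0.159875, -1.843471, -0.455851, -1.243221)
  k4: at (x, y) = (-0.264831, 0.818770), (dx/dtau, dy/dtau) = (-0.171253, -1.874527); Gamma_xxx = -0.718073, Gamma_xxy = 0.007824, Gamma_xyy = 0.130284, Gamma_yxx = -0.116803, Gamma_yxy = -0.300649, Gamma_yyy = 0.405143; k4 = (-0.171253, -1.874527, -0.441762, -1.227157)
  Y <- Y + (h/6)(k1 + 2k2 + 2k3 + k4): x = -0.2648, y = 0.8188, dx/dtau = -0.1712, dy/dtau = -1.8745

Answer: x = -0.2648, y = 0.8188, dx/dtau = -0.1712, dy/dtau = -1.8745


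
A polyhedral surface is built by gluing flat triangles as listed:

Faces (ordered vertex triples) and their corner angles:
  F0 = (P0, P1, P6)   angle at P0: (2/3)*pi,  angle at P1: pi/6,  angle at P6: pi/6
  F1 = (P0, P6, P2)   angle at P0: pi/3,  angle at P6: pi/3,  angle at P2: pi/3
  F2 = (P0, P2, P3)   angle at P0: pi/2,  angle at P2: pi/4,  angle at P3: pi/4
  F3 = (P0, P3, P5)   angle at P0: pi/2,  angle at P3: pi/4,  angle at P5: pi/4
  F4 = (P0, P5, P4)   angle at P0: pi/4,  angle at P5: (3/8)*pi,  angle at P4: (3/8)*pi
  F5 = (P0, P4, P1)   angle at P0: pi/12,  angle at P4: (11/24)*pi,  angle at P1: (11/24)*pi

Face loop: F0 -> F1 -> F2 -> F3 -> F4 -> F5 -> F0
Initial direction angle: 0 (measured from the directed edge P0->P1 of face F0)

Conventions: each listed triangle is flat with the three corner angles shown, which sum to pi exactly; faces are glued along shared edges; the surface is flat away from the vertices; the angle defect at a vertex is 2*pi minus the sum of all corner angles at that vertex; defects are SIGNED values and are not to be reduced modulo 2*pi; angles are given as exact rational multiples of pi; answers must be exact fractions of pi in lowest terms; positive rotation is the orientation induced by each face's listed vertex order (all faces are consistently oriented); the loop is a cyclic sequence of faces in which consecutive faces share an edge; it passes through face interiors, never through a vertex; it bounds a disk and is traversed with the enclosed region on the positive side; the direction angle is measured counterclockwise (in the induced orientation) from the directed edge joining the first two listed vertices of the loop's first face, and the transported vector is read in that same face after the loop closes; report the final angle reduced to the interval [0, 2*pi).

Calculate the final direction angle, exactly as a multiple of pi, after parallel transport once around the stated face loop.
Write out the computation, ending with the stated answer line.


enclosed vertex P0: corner angles sum to (7/3)*pi, defect = 2*pi - (7/3)*pi = -pi/3
the final direction is the initial angle plus the enclosed defects, taken mod 2*pi in the induced orientation
final angle = 0 - pi/3 = (5/3)*pi (mod 2*pi)

Answer: final direction angle = (5/3)*pi


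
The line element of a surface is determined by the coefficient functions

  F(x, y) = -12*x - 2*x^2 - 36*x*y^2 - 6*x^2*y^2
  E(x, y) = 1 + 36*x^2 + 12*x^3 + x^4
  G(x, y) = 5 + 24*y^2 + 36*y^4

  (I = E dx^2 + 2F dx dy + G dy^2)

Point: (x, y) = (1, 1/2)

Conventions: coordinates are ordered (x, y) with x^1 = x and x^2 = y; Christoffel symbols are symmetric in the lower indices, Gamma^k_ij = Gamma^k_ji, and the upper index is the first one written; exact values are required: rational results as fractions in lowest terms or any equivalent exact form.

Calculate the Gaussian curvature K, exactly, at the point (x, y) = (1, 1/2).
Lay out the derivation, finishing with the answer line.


E = 50, F = -49/2, G = 53/4, EG - F^2 = 249/4 at the point
E_x = 112, E_y = 0, F_x = -28, F_y = -42, G_x = 0, G_y = 42
E_yy = 0, F_xy = -48, G_xx = 0
Compute both Brioschi determinants and normalise by (EG - F^2)^2.
M1 = [[-E_yy/2 + F_xy - G_xx/2, E_x/2, F_x - E_y/2], [F_y - G_x/2, E, F], [G_y/2, F, G]] = [[-48, 56, -28], [-42, 50, -49/2], [21, -49/2, 53/4]]; det M1 = -48
M2 = [[0, E_y/2, G_x/2], [E_y/2, E, F], [G_x/2, F, G]] = [[0, 0, 0], [0, 50, -49/2], [0, -49/2, 53/4]]; det M2 = 0
det M1 - det M2 = -48; K = -48 / (249/4)^2 = -256/20667

Answer: K = -256/20667


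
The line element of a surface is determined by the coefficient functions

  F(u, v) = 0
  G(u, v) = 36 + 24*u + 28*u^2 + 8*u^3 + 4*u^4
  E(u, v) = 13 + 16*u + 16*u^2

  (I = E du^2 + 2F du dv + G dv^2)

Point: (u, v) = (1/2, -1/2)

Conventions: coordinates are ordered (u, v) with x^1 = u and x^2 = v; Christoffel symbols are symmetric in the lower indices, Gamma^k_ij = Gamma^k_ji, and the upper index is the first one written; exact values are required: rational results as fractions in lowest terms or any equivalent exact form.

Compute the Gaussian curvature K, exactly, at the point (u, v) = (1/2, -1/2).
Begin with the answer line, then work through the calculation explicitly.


Answer: K = -24/3125

E = 25, F = 0, G = 225/4, EG - F^2 = 5625/4 at the point
E_u = 32, E_v = 0, F_u = 0, F_v = 0, G_u = 60, G_v = 0
E_vv = 0, F_uv = 0, G_uu = 92
Compute both Brioschi determinants and normalise by (EG - F^2)^2.
M1 = [[-E_vv/2 + F_uv - G_uu/2, E_u/2, F_u - E_v/2], [F_v - G_u/2, E, F], [G_v/2, F, G]] = [[-46, 16, 0], [-30, 25, 0], [0, 0, 225/4]]; det M1 = -75375/2
M2 = [[0, E_v/2, G_u/2], [E_v/2, E, F], [G_u/2, F, G]] = [[0, 0, 30], [0, 25, 0], [30, 0, 225/4]]; det M2 = -22500
det M1 - det M2 = -30375/2; K = -30375/2 / (5625/4)^2 = -24/3125


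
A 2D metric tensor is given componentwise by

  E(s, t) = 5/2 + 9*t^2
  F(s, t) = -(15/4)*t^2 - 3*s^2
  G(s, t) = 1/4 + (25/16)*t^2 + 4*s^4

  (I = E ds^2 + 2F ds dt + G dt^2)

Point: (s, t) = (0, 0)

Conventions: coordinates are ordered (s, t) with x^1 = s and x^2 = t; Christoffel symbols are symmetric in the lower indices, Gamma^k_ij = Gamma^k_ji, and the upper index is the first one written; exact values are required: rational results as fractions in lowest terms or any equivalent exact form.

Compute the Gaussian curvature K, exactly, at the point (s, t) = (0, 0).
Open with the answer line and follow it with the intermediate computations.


Answer: K = -72/5

E = 5/2, F = 0, G = 1/4, EG - F^2 = 5/8 at the point
E_s = 0, E_t = 0, F_s = 0, F_t = 0, G_s = 0, G_t = 0
E_tt = 18, F_st = 0, G_ss = 0
Using the Brioschi determinant formula for K from the metric derivatives:
M1 = [[-E_tt/2 + F_st - G_ss/2, E_s/2, F_s - E_t/2], [F_t - G_s/2, E, F], [G_t/2, F, G]] = [[-9, 0, 0], [0, 5/2, 0], [0, 0, 1/4]]; det M1 = -45/8
M2 = [[0, E_t/2, G_s/2], [E_t/2, E, F], [G_s/2, F, G]] = [[0, 0, 0], [0, 5/2, 0], [0, 0, 1/4]]; det M2 = 0
det M1 - det M2 = -45/8; K = -45/8 / (5/8)^2 = -72/5


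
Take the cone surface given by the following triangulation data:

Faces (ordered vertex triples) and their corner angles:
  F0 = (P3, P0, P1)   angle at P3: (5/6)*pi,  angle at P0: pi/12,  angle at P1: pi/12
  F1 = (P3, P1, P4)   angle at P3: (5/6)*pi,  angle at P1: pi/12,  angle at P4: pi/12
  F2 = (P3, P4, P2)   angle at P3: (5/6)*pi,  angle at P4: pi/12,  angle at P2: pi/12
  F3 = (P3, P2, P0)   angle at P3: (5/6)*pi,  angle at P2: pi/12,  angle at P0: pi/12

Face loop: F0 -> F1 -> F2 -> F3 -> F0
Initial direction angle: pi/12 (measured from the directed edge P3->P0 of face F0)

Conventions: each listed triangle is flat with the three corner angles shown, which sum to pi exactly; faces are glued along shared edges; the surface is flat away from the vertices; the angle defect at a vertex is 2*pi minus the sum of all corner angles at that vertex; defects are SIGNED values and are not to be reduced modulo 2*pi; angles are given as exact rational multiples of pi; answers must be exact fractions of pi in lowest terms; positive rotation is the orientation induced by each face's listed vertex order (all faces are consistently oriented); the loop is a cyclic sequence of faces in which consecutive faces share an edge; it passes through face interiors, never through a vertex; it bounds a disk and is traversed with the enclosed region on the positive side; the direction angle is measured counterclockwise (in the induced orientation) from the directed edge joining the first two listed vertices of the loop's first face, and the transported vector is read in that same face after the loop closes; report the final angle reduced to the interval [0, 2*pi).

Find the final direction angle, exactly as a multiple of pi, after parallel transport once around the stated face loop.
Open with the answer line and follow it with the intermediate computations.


Answer: final direction angle = (3/4)*pi

enclosed vertex P3: corner angles sum to (10/3)*pi, defect = 2*pi - (10/3)*pi = (-4/3)*pi
the final direction is the initial angle plus the enclosed defects, taken mod 2*pi in the induced orientation
final angle = pi/12 - (4/3)*pi = (3/4)*pi (mod 2*pi)


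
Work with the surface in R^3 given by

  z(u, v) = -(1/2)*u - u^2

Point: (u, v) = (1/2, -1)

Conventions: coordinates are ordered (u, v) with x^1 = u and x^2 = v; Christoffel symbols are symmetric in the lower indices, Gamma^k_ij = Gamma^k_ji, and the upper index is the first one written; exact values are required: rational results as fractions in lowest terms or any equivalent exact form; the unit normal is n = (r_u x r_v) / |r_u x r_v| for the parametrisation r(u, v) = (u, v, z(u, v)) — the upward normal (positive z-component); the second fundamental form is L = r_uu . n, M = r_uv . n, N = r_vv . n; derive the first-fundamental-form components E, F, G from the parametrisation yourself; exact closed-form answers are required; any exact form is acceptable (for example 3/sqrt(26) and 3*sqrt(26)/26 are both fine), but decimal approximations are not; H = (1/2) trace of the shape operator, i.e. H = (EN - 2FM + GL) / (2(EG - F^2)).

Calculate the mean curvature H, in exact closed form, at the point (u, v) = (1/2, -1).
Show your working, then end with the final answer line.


z_u = -3/2, z_v = 0, z_uu = -2, z_uv = 0, z_vv = 0
E = 13/4, F = 0, G = 1; answer radicand W^2 = 13/4
unnormalised second-form numerators: l = -2, m = 0, n = 0; L = l/sqrt(13/4), and similarly M = m/sqrt(W^2), N = n/sqrt(W^2)
H = (E*n - 2*F*m + G*l) / (2*(EG - F^2)*sqrt(W^2)); E*n - 2*F*m + G*l = -2, EG - F^2 = 13/4, so H = (-4/13)/sqrt(13/4)

Answer: H = -8*sqrt(13)/169


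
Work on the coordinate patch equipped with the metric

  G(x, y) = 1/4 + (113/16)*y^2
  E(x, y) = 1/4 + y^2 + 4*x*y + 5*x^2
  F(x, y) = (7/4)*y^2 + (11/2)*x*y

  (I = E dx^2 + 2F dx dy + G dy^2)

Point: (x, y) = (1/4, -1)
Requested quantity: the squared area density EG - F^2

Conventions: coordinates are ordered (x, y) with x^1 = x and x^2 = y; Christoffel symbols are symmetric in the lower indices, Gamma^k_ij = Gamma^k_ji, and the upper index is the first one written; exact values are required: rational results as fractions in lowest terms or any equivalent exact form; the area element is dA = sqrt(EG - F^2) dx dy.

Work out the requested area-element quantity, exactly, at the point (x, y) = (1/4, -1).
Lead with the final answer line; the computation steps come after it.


Answer: EG - F^2 = 1017/256

E = 9/16, F = 3/8, G = 117/16; EG - F^2 = 1017/256


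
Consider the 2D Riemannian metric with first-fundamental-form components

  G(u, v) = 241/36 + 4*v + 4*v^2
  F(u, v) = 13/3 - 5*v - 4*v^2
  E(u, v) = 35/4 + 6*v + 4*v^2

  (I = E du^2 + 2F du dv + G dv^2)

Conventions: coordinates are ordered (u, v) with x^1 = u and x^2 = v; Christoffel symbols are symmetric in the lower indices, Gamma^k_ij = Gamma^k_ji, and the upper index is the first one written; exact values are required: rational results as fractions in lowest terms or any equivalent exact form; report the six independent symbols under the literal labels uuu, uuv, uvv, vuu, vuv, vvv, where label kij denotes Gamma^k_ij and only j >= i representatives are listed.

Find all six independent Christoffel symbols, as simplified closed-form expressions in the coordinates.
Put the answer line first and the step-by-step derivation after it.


Answer: Gamma_uuu = (-2304*v^3 - 4608*v^2 + 336*v + 1872)/(13744*v^2 + 17064*v + 5731), Gamma_uuv = (2304*v^3 + 4032*v^2 + 5584*v + 2892)/(13744*v^2 + 17064*v + 5731), Gamma_uvv = (-2304*v^3 - 3456*v^2 - 11648*v - 6068)/(13744*v^2 + 17064*v + 5731), Gamma_vuu = (-2304*v^3 - 5184*v^2 - 7632*v - 3780)/(13744*v^2 + 17064*v + 5731), Gamma_vuv = (2304*v^3 + 4608*v^2 - 336*v - 1872)/(13744*v^2 + 17064*v + 5731), Gamma_vvv = (-2304*v^3 - 4032*v^2 + 8160*v + 5640)/(13744*v^2 + 17064*v + 5731)

E = 35/4 + 6*v + 4*v^2; F = 13/3 - 5*v - 4*v^2; G = 241/36 + 4*v + 4*v^2
Gamma^k_ij = (1/2) g^{kl} (d_i g_jl + d_j g_il - d_l g_ij), with g^inv = (1/(EG-F^2)) [[G, -F], [-F, E]]
first partials: E_u = 0, E_v = 6 + 8*v, F_u = 0, F_v = -5 - 8*v, G_u = 0, G_v = 4 + 8*v
D = EG - F^2 = 5731/144 + (237/2)*v + (859/9)*v^2
expanded: Gamma^u_uu = (G E_u - 2F F_u + F E_v)/(2D), Gamma^u_uv = (G E_v - F G_u)/(2D), Gamma^u_vv = (2G F_v - G G_u - F G_v)/(2D), Gamma^v_uu = (2E F_u - E E_v - F E_u)/(2D), Gamma^v_uv = (E G_u - F E_v)/(2D), Gamma^v_vv = (E G_v - 2F F_v + F G_u)/(2D); substitute and cancel common factors


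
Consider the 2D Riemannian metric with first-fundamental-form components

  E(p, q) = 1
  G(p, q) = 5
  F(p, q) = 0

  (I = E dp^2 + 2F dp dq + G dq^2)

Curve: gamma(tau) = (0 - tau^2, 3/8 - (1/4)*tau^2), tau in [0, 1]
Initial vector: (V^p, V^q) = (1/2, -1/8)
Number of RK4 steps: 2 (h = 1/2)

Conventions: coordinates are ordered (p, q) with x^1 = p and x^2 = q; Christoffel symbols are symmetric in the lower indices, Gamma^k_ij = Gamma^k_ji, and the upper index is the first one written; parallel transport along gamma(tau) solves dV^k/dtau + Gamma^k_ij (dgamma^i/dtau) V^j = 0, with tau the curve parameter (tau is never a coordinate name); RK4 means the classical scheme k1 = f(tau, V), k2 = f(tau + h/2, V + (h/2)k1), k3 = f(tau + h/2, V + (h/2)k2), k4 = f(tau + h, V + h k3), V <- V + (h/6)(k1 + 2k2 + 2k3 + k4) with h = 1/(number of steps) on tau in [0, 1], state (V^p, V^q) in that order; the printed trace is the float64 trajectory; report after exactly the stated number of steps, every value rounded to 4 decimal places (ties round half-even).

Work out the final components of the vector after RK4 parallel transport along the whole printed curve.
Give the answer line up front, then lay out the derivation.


Answer: V^p = 0.5000, V^q = -0.1250

gamma'(tau) = (-2*tau, -(1/2)*tau); f(tau, V)^k = -Gamma^k_ij(gamma(tau)) gamma'^i(tau) V^j; h = 1/2; intermediate values shown to 6 dp
curve data and Christoffel symbols at the stage parameters:
  tau = 0.000000: gamma = (0.000000, 0.375000), gamma' = (0.000000, 0.000000); Gamma_ppp = 0.000000, Gamma_ppq = 0.000000, Gamma_pqq = 0.000000, Gamma_qpp = 0.000000, Gamma_qpq = 0.000000, Gamma_qqq = 0.000000
  tau = 0.250000: gamma = (-0.062500, 0.359375), gamma' = (-0.500000, -0.125000); Gamma_ppp = 0.000000, Gamma_ppq = 0.000000, Gamma_pqq = 0.000000, Gamma_qpp = 0.000000, Gamma_qpq = 0.000000, Gamma_qqq = 0.000000
  tau = 0.500000: gamma = (-0.250000, 0.312500), gamma' = (-1.000000, -0.250000); Gamma_ppp = 0.000000, Gamma_ppq = 0.000000, Gamma_pqq = 0.000000, Gamma_qpp = 0.000000, Gamma_qpq = 0.000000, Gamma_qqq = 0.000000
  tau = 0.750000: gamma = (-0.562500, 0.234375), gamma' = (-1.500000, -0.375000); Gamma_ppp = 0.000000, Gamma_ppq = 0.000000, Gamma_pqq = 0.000000, Gamma_qpp = 0.000000, Gamma_qpq = 0.000000, Gamma_qqq = 0.000000
  tau = 1.000000: gamma = (-1.000000, 0.125000), gamma' = (-2.000000, -0.500000); Gamma_ppp = 0.000000, Gamma_ppq = 0.000000, Gamma_pqq = 0.000000, Gamma_qpp = 0.000000, Gamma_qpq = 0.000000, Gamma_qqq = 0.000000
step 0: V^p = 0.5000, V^q = -0.1250
step 1: k1 = (0.000000, 0.000000), k2 = (0.000000, 0.000000), k3 = (0.000000, 0.000000), k4 = (0.000000, 0.000000); V <- V + (h/6)(k1 + 2k2 + 2k3 + k4): V^p = 0.5000, V^q = -0.1250
step 2: k1 = (0.000000, 0.000000), k2 = (0.000000, 0.000000), k3 = (0.000000, 0.000000), k4 = (0.000000, 0.000000); V <- V + (h/6)(k1 + 2k2 + 2k3 + k4): V^p = 0.5000, V^q = -0.1250


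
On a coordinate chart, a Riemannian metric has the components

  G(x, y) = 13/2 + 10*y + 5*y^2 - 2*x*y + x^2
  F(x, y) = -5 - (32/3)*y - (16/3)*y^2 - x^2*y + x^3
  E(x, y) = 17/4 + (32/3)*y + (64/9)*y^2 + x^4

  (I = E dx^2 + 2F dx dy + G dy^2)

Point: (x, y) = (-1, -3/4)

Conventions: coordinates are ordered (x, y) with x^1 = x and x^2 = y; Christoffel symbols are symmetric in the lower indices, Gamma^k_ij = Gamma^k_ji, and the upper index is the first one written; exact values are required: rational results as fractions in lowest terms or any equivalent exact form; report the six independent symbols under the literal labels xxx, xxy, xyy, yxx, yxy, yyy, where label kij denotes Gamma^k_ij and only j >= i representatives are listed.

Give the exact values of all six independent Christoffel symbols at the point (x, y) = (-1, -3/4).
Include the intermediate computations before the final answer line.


E = 5/4, F = -1/4, G = 21/16 at the point
E_x = -4, E_y = 0, F_x = 3/2, F_y = -11/3, G_x = -1/2, G_y = 9/2
EG - F^2 = 101/64;  g^inv = (64/101) * [[21/16, 1/4], [1/4, 5/4]]
first-kind symbols [ij,l] = (1/2)(d_i g_jl + d_j g_il - d_l g_ij): [xx,x] = E_x/2 = -2, [xx,y] = F_x - E_y/2 = 3/2, [xy,x] = E_y/2 = 0, [xy,y] = G_x/2 = -1/4, [yy,x] = F_y - G_x/2 = -41/12, [yy,y] = G_y/2 = 9/4
Gamma^x_ij = (G*[ij,x] - F*[ij,y])/(EG - F^2), Gamma^y_ij = (E*[ij,y] - F*[ij,x])/(EG - F^2)

Answer: Gamma_xxx = -144/101, Gamma_xxy = -4/101, Gamma_xyy = -251/101, Gamma_yxx = 88/101, Gamma_yxy = -20/101, Gamma_yyy = 376/303


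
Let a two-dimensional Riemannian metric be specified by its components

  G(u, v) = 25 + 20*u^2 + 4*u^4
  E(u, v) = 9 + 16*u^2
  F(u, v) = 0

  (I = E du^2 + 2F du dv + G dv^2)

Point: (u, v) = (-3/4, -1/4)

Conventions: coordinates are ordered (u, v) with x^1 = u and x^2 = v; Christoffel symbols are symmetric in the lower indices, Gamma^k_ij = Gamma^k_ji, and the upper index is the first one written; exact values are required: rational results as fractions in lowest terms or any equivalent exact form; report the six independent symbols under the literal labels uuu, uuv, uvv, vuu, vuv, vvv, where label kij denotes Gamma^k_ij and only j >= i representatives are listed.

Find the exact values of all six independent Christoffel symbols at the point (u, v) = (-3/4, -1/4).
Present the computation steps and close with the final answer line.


E = 18, F = 0, G = 2401/64 at the point
E_u = -24, E_v = 0, F_u = 0, F_v = 0, G_u = -147/4, G_v = 0
EG - F^2 = 21609/32;  g^inv = (32/21609) * [[2401/64, 0], [0, 18]]
first-kind symbols [ij,l] = (1/2)(d_i g_jl + d_j g_il - d_l g_ij): [uu,u] = E_u/2 = -12, [uu,v] = F_u - E_v/2 = 0, [uv,u] = E_v/2 = 0, [uv,v] = G_u/2 = -147/8, [vv,u] = F_v - G_u/2 = 147/8, [vv,v] = G_v/2 = 0
Gamma^u_ij = (G*[ij,u] - F*[ij,v])/(EG - F^2), Gamma^v_ij = (E*[ij,v] - F*[ij,u])/(EG - F^2)

Answer: Gamma_uuu = -2/3, Gamma_uuv = 0, Gamma_uvv = 49/48, Gamma_vuu = 0, Gamma_vuv = -24/49, Gamma_vvv = 0
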